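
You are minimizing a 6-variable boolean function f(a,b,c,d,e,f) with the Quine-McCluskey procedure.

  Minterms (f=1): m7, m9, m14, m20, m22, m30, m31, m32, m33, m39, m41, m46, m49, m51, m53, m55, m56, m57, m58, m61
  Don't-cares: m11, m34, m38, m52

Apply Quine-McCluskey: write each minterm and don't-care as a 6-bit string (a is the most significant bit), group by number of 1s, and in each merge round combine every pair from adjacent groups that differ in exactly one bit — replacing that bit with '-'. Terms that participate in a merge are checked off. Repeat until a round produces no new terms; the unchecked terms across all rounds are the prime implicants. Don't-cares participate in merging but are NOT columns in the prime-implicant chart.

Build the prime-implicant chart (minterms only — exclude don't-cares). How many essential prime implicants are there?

5

size-2^0 implicants → 000111(✓)  001001(✓)  001011(✓)  001110(✓)  010100(✓)  010110(✓)  011110(✓)  011111(✓)  100000(✓)  100001(✓)  100010(✓)  100110(✓)  100111(✓)  101001(✓)  101110(✓)  110001(✓)  110011(✓)  110100(✓)  110101(✓)  110111(✓)  111000(✓)  111001(✓)  111010(✓)  111101(✓)
size-2^1 implicants → -00111  -01001  -01110  -10100  0-1110  0010-1  01-110  0101-0  01111-  1-0001(✓)  1-0111  1-1001(✓)  10-001(✓)  10-110  100-10  1000-0  10000-  10011-  11-001(✓)  11-101(✓)  110-01(✓)  110-11(✓)  1100-1(✓)  1101-1(✓)  11010-  111-01(✓)  1110-0  11100-
size-2^2 implicants → 1--001  11--01  110--1
Unchecked terms (primes): -00111, -01001, -01110, -10100, 0-1110, 0010-1, 01-110, 0101-0, 01111-, 1--001, 1-0111, 10-110, 100-10, 1000-0, 10000-, 10011-, 11--01, 110--1, 11010-, 1110-0, 11100-
Minterm coverage:
  m7 ⊆ -00111 [E]
  m9 ⊆ -01001,0010-1
  m14 ⊆ -01110,0-1110
  m20 ⊆ -10100,0101-0
  m22 ⊆ 01-110,0101-0
  m30 ⊆ 0-1110,01-110,01111-
  m31 ⊆ 01111- [E]
  m32 ⊆ 1000-0,10000-
  m33 ⊆ 1--001,10000-
  m39 ⊆ -00111,1-0111,10011-
  m41 ⊆ -01001,1--001
  m46 ⊆ -01110,10-110
  m49 ⊆ 1--001,11--01,110--1
  m51 ⊆ 110--1 [E]
  m53 ⊆ 11--01,110--1,11010-
  m55 ⊆ 1-0111,110--1
  m56 ⊆ 1110-0,11100-
  m57 ⊆ 1--001,11--01,11100-
  m58 ⊆ 1110-0 [E]
  m61 ⊆ 11--01 [E]
E = {-00111, 01111-, 11--01, 110--1, 1110-0}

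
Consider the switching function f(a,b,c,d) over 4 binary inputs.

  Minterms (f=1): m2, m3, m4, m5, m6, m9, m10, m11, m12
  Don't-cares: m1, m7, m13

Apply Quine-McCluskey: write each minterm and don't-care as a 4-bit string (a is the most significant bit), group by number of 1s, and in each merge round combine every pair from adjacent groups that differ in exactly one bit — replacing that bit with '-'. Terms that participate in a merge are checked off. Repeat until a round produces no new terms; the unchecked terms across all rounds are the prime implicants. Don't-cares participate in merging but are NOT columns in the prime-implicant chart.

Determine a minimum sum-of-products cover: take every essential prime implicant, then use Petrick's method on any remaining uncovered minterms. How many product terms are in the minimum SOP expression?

[col 0] 0001*, 0010*, 0011*, 0100*, 0101*, 0110*, 0111*, 1001*, 1010*, 1011*, 1100*, 1101*
[col 1] -001*, -010*, -011*, -100*, -101*, 0-01*, 0-10*, 0-11*, 00-1*, 001-*, 01-0*, 01-1*, 010-*, 011-*, 1-01*, 10-1*, 101-*, 110-*
[col 2] --01, -0-1, -01-, -10-, 0--1, 0-1-, 01--
Prime implicants: --01, -0-1, -01-, -10-, 0--1, 0-1-, 01--
PI chart (minterm → PIs covering it):
  2 | -01-,0-1-
  3 | -0-1,-01-,0--1,0-1-
  4 | -10-,01--
  5 | --01,-10-,0--1,01--
  6 | 0-1-,01--
  9 | --01,-0-1
  10 | -01-  (sole → essential)
  11 | -0-1,-01-
  12 | -10-  (sole → essential)
Essential prime implicants: -01-, -10-
Petrick residual → --01, 0-1-
Minimum SOP uses 4 PIs: c'd + b'c + bc' + a'c

4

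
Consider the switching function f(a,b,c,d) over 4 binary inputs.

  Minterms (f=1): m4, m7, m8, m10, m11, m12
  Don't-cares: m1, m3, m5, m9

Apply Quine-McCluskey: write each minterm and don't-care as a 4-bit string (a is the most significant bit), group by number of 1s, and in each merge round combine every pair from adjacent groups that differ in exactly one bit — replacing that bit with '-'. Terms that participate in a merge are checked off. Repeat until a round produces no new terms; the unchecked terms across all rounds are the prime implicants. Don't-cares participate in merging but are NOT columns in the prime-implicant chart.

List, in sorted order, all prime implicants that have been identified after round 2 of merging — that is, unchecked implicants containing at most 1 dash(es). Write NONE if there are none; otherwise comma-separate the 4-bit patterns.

Round 0: 0001✓ 0011✓ 0100✓ 0101✓ 0111✓ 1000✓ 1001✓ 1010✓ 1011✓ 1100✓
Round 1: -001✓ -011✓ -100 0-01✓ 0-11✓ 00-1✓ 01-1✓ 010- 1-00 10-0✓ 10-1✓ 100-✓ 101-✓
Round 2: -0-1 0--1 10--
PIs = {-0-1, -100, 0--1, 010-, 1-00, 10--}

-100, 010-, 1-00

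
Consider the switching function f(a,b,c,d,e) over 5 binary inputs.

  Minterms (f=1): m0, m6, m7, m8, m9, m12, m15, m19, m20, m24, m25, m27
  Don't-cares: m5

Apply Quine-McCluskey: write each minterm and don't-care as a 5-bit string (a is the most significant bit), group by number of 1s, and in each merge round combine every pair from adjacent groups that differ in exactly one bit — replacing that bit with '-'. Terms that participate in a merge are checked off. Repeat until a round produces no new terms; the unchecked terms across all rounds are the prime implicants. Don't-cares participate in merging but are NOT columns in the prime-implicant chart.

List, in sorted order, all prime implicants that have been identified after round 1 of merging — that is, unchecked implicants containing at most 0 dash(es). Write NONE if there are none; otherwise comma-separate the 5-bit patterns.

Round 0: 00000✓ 00101✓ 00110✓ 00111✓ 01000✓ 01001✓ 01100✓ 01111✓ 10011✓ 10100 11000✓ 11001✓ 11011✓
Round 1: -1000✓ -1001✓ 0-000 0-111 001-1 0011- 01-00 0100-✓ 1-011 110-1 1100-✓
Round 2: -100-
PIs = {-100-, 0-000, 0-111, 001-1, 0011-, 01-00, 1-011, 10100, 110-1}

10100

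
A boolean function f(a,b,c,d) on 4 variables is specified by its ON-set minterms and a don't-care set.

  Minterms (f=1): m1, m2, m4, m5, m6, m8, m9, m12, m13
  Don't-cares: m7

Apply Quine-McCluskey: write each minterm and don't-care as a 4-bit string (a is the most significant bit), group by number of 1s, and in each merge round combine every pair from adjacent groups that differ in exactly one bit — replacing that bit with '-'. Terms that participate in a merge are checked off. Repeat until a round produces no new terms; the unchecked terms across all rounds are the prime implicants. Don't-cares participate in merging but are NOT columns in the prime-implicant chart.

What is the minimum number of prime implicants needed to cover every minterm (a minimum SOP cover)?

4

size-2^0 implicants → 0001(✓)  0010(✓)  0100(✓)  0101(✓)  0110(✓)  0111(✓)  1000(✓)  1001(✓)  1100(✓)  1101(✓)
size-2^1 implicants → -001(✓)  -100(✓)  -101(✓)  0-01(✓)  0-10  01-0(✓)  01-1(✓)  010-(✓)  011-(✓)  1-00(✓)  1-01(✓)  100-(✓)  110-(✓)
size-2^2 implicants → --01  -10-  01--  1-0-
Unchecked terms (primes): --01, -10-, 0-10, 01--, 1-0-
Minterm coverage:
  m1 ⊆ --01 [E]
  m2 ⊆ 0-10 [E]
  m4 ⊆ -10-,01--
  m5 ⊆ --01,-10-,01--
  m6 ⊆ 0-10,01--
  m8 ⊆ 1-0- [E]
  m9 ⊆ --01,1-0-
  m12 ⊆ -10-,1-0-
  m13 ⊆ --01,-10-,1-0-
E = {--01, 0-10, 1-0-}
Petrick residual → -10-
Cover = c'd + bc' + a'cd' + ac'  |cover|=4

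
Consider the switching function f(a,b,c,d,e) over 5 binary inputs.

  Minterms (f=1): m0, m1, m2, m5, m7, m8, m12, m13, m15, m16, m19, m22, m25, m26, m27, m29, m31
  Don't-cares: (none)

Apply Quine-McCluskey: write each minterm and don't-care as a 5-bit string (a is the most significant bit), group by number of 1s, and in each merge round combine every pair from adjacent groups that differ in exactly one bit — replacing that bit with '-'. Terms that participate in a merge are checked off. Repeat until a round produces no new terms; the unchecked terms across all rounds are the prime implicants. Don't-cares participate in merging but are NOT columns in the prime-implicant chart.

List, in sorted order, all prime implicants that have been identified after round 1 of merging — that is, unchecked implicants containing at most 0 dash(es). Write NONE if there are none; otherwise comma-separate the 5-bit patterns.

size-2^0 implicants → 00000(✓)  00001(✓)  00010(✓)  00101(✓)  00111(✓)  01000(✓)  01100(✓)  01101(✓)  01111(✓)  10000(✓)  10011(✓)  10110  11001(✓)  11010(✓)  11011(✓)  11101(✓)  11111(✓)
size-2^1 implicants → -0000  -1101(✓)  -1111(✓)  0-000  0-101(✓)  0-111(✓)  00-01  000-0  0000-  001-1(✓)  01-00  011-1(✓)  0110-  1-011  11-01(✓)  11-11(✓)  110-1(✓)  1101-  111-1(✓)
size-2^2 implicants → -11-1  0-1-1  11--1
Unchecked terms (primes): -0000, -11-1, 0-000, 0-1-1, 00-01, 000-0, 0000-, 01-00, 0110-, 1-011, 10110, 11--1, 1101-

10110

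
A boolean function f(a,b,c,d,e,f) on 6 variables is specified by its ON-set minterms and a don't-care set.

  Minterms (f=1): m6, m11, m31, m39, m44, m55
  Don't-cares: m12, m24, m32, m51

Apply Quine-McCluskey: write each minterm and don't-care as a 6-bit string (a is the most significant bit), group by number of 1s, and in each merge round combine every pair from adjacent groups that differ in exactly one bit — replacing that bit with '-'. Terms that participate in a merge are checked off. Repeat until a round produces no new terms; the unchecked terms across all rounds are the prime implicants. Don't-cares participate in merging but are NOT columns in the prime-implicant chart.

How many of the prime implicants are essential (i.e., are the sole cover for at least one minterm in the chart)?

Round 0: 000110 001011 001100✓ 011000 011111 100000 100111✓ 101100✓ 110011✓ 110111✓
Round 1: -01100 1-0111 110-11
PIs = {-01100, 000110, 001011, 011000, 011111, 1-0111, 100000, 110-11}
Coverage chart:
  m6: 000110 ←essential
  m11: 001011 ←essential
  m31: 011111 ←essential
  m39: 1-0111 ←essential
  m44: -01100 ←essential
  m55: 1-0111,110-11
Essential: -01100, 000110, 001011, 011111, 1-0111

5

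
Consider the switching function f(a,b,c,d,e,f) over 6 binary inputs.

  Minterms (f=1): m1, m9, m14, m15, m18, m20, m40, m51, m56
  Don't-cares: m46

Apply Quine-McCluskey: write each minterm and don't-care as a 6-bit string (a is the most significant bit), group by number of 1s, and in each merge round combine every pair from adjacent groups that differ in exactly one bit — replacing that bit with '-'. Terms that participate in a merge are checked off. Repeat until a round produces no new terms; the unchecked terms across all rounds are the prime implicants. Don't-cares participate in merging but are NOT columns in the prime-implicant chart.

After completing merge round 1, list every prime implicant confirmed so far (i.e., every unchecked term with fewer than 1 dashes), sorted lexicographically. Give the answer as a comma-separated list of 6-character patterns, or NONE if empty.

size-2^0 implicants → 000001(✓)  001001(✓)  001110(✓)  001111(✓)  010010  010100  101000(✓)  101110(✓)  110011  111000(✓)
size-2^1 implicants → -01110  00-001  00111-  1-1000
Unchecked terms (primes): -01110, 00-001, 00111-, 010010, 010100, 1-1000, 110011

010010, 010100, 110011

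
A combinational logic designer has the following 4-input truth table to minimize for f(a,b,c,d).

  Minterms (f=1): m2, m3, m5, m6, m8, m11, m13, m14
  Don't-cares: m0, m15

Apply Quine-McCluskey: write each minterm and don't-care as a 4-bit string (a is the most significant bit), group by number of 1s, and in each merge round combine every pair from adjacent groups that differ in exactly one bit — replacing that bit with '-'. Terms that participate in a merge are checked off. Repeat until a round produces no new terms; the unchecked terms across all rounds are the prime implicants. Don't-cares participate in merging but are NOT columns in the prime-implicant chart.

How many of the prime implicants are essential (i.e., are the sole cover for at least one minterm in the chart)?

size-2^0 implicants → 0000(✓)  0010(✓)  0011(✓)  0101(✓)  0110(✓)  1000(✓)  1011(✓)  1101(✓)  1110(✓)  1111(✓)
size-2^1 implicants → -000  -011  -101  -110  0-10  00-0  001-  1-11  11-1  111-
Unchecked terms (primes): -000, -011, -101, -110, 0-10, 00-0, 001-, 1-11, 11-1, 111-
Minterm coverage:
  m2 ⊆ 0-10,00-0,001-
  m3 ⊆ -011,001-
  m5 ⊆ -101 [E]
  m6 ⊆ -110,0-10
  m8 ⊆ -000 [E]
  m11 ⊆ -011,1-11
  m13 ⊆ -101,11-1
  m14 ⊆ -110,111-
E = {-000, -101}

2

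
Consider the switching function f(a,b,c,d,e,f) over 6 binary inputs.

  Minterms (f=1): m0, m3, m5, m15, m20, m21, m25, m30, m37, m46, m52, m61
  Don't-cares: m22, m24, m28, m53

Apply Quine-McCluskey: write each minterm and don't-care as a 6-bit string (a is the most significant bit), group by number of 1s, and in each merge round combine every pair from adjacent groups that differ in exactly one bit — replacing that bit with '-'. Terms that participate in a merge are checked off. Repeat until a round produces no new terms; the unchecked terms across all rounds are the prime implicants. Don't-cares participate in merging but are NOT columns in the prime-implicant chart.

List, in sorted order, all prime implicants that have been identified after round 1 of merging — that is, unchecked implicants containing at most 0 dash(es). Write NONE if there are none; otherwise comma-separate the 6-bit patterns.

000000, 000011, 001111, 101110

[col 0] 000000, 000011, 000101*, 001111, 010100*, 010101*, 010110*, 011000*, 011001*, 011100*, 011110*, 100101*, 101110, 110100*, 110101*, 111101*
[col 1] -00101*, -10100*, -10101*, 0-0101*, 01-100*, 01-110*, 0101-0*, 01010-*, 011-00, 01100-, 0111-0*, 1-0101*, 11-101, 11010-*
[col 2] --0101, -1010-, 01-1-0
Prime implicants: --0101, -1010-, 000000, 000011, 001111, 01-1-0, 011-00, 01100-, 101110, 11-101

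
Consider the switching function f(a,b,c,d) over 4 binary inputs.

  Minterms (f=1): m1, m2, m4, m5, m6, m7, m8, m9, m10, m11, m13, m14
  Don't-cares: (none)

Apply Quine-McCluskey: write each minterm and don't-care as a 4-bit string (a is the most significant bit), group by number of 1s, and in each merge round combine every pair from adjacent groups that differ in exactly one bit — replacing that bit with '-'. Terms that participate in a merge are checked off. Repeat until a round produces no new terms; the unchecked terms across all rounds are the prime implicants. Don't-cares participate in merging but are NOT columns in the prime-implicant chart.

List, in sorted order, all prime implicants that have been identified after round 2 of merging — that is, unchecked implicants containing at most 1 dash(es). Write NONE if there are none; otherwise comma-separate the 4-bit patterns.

[col 0] 0001*, 0010*, 0100*, 0101*, 0110*, 0111*, 1000*, 1001*, 1010*, 1011*, 1101*, 1110*
[col 1] -001*, -010*, -101*, -110*, 0-01*, 0-10*, 01-0*, 01-1*, 010-*, 011-*, 1-01*, 1-10*, 10-0*, 10-1*, 100-*, 101-*
[col 2] --01, --10, 01--, 10--
Prime implicants: --01, --10, 01--, 10--

NONE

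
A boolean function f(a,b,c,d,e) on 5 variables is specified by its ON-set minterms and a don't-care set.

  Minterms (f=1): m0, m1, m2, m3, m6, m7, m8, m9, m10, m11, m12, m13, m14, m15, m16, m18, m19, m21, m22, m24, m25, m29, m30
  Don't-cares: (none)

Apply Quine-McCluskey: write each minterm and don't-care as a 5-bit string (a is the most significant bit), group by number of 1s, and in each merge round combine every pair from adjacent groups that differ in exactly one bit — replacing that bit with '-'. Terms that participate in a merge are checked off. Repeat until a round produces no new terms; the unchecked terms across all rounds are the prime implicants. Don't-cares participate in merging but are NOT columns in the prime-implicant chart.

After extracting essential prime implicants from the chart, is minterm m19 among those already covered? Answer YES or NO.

YES

[col 0] 00000*, 00001*, 00010*, 00011*, 00110*, 00111*, 01000*, 01001*, 01010*, 01011*, 01100*, 01101*, 01110*, 01111*, 10000*, 10010*, 10011*, 10101*, 10110*, 11000*, 11001*, 11101*, 11110*
[col 1] -0000*, -0010*, -0011*, -0110*, -1000*, -1001*, -1101*, -1110*, 0-000*, 0-001*, 0-010*, 0-011*, 0-110*, 0-111*, 00-10*, 00-11*, 000-0*, 000-1*, 0000-*, 0001-*, 0011-*, 01-00*, 01-01*, 01-10*, 01-11*, 010-0*, 010-1*, 0100-*, 0101-*, 011-0*, 011-1*, 0110-*, 0111-*, 1-000*, 1-101, 1-110*, 10-10*, 100-0*, 1001-*, 11-01*, 1100-*
[col 2] --000, --110, -0-10, -00-0, -001-, -1-01, -100-, 0--10*, 0--11*, 0-0-0*, 0-0-1*, 0-00-*, 0-01-*, 0-11-*, 00-1-*, 000--*, 01--0*, 01--1*, 01-0-*, 01-1-*, 010--*, 011--*
[col 3] 0--1-, 0-0--, 01---
Prime implicants: --000, --110, -0-10, -00-0, -001-, -1-01, -100-, 0--1-, 0-0--, 01---, 1-101
PI chart (minterm → PIs covering it):
  0 | --000,-00-0,0-0--
  1 | 0-0--  (sole → essential)
  2 | -0-10,-00-0,-001-,0--1-,0-0--
  3 | -001-,0--1-,0-0--
  6 | --110,-0-10,0--1-
  7 | 0--1-  (sole → essential)
  8 | --000,-100-,0-0--,01---
  9 | -1-01,-100-,0-0--,01---
  10 | 0--1-,0-0--,01---
  11 | 0--1-,0-0--,01---
  12 | 01---  (sole → essential)
  13 | -1-01,01---
  14 | --110,0--1-,01---
  15 | 0--1-,01---
  16 | --000,-00-0
  18 | -0-10,-00-0,-001-
  19 | -001-  (sole → essential)
  21 | 1-101  (sole → essential)
  22 | --110,-0-10
  24 | --000,-100-
  25 | -1-01,-100-
  29 | -1-01,1-101
  30 | --110  (sole → essential)
Essential prime implicants: --110, -001-, 0--1-, 0-0--, 01---, 1-101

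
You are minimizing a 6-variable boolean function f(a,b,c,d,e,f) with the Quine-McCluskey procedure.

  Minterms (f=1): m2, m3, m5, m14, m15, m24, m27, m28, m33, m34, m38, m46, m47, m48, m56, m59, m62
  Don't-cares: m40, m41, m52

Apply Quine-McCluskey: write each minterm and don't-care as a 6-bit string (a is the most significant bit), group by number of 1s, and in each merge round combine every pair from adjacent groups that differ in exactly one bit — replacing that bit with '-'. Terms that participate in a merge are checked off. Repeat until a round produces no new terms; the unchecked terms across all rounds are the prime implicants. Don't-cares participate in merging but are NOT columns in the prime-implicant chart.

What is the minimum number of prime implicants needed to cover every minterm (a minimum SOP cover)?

Round 0: 000010✓ 000011✓ 000101 001110✓ 001111✓ 011000✓ 011011✓ 011100✓ 100001✓ 100010✓ 100110✓ 101000✓ 101001✓ 101110✓ 101111✓ 110000✓ 110100✓ 111000✓ 111011✓ 111110✓
Round 1: -00010 -01110✓ -01111✓ -11000 -11011 00001- 00111-✓ 011-00 1-1000 1-1110 10-001 10-110 100-10 10100- 10111-✓ 11-000 110-00
Round 2: -0111-
PIs = {-00010, -0111-, -11000, -11011, 00001-, 000101, 011-00, 1-1000, 1-1110, 10-001, 10-110, 100-10, 10100-, 11-000, 110-00}
Coverage chart:
  m2: -00010,00001-
  m3: 00001- ←essential
  m5: 000101 ←essential
  m14: -0111- ←essential
  m15: -0111- ←essential
  m24: -11000,011-00
  m27: -11011 ←essential
  m28: 011-00 ←essential
  m33: 10-001 ←essential
  m34: -00010,100-10
  m38: 10-110,100-10
  m46: -0111-,1-1110,10-110
  m47: -0111- ←essential
  m48: 11-000,110-00
  m56: -11000,1-1000,11-000
  m59: -11011 ←essential
  m62: 1-1110 ←essential
Essential: -0111-, -11011, 00001-, 000101, 011-00, 1-1110, 10-001
Petrick residual → 100-10, 11-000
Min cover (9 terms): b'cde + bcd'ef + a'b'c'd'e + a'b'c'de'f + a'bce'f' + acdef' + ab'd'e'f + ab'c'ef' + abd'e'f'

9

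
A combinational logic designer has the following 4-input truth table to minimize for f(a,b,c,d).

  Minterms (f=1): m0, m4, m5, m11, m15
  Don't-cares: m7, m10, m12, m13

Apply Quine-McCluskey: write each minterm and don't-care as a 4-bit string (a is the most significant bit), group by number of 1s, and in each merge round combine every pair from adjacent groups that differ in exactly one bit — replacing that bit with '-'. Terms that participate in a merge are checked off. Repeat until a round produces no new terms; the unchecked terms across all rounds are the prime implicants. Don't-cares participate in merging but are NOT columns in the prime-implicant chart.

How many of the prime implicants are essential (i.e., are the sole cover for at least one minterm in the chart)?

Round 0: 0000✓ 0100✓ 0101✓ 0111✓ 1010✓ 1011✓ 1100✓ 1101✓ 1111✓
Round 1: -100✓ -101✓ -111✓ 0-00 01-1✓ 010-✓ 1-11 101- 11-1✓ 110-✓
Round 2: -1-1 -10-
PIs = {-1-1, -10-, 0-00, 1-11, 101-}
Coverage chart:
  m0: 0-00 ←essential
  m4: -10-,0-00
  m5: -1-1,-10-
  m11: 1-11,101-
  m15: -1-1,1-11
Essential: 0-00

1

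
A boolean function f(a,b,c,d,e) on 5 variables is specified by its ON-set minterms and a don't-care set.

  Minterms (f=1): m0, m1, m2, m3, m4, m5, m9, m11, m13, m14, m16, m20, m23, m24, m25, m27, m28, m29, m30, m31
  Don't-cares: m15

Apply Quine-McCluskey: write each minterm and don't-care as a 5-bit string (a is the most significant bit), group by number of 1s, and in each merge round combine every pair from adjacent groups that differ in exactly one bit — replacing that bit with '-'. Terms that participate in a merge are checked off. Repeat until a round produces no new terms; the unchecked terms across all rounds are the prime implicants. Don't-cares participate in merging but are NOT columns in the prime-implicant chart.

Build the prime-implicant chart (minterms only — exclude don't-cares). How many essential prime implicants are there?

4

Round 0: 00000✓ 00001✓ 00010✓ 00011✓ 00100✓ 00101✓ 01001✓ 01011✓ 01101✓ 01110✓ 01111✓ 10000✓ 10100✓ 10111✓ 11000✓ 11001✓ 11011✓ 11100✓ 11101✓ 11110✓ 11111✓
Round 1: -0000✓ -0100✓ -1001✓ -1011✓ -1101✓ -1110✓ -1111✓ 0-001✓ 0-011✓ 0-101✓ 00-00✓ 00-01✓ 000-0✓ 000-1✓ 0000-✓ 0001-✓ 0010-✓ 01-01✓ 01-11✓ 010-1✓ 011-1✓ 0111-✓ 1-000✓ 1-100✓ 1-111 10-00✓ 11-00✓ 11-01✓ 11-11✓ 110-1✓ 1100-✓ 111-0✓ 111-1✓ 1110-✓ 1111-✓
Round 2: -0-00 -1-01✓ -1-11✓ -10-1✓ -11-1✓ -111- 0--01 0-0-1 00-0- 000-- 01--1✓ 1--00 11--1✓ 11-0- 111--
Round 3: -1--1
PIs = {-0-00, -1--1, -111-, 0--01, 0-0-1, 00-0-, 000--, 1--00, 1-111, 11-0-, 111--}
Coverage chart:
  m0: -0-00,00-0-,000--
  m1: 0--01,0-0-1,00-0-,000--
  m2: 000-- ←essential
  m3: 0-0-1,000--
  m4: -0-00,00-0-
  m5: 0--01,00-0-
  m9: -1--1,0--01,0-0-1
  m11: -1--1,0-0-1
  m13: -1--1,0--01
  m14: -111- ←essential
  m16: -0-00,1--00
  m20: -0-00,1--00
  m23: 1-111 ←essential
  m24: 1--00,11-0-
  m25: -1--1,11-0-
  m27: -1--1 ←essential
  m28: 1--00,11-0-,111--
  m29: -1--1,11-0-,111--
  m30: -111-,111--
  m31: -1--1,-111-,1-111,111--
Essential: -1--1, -111-, 000--, 1-111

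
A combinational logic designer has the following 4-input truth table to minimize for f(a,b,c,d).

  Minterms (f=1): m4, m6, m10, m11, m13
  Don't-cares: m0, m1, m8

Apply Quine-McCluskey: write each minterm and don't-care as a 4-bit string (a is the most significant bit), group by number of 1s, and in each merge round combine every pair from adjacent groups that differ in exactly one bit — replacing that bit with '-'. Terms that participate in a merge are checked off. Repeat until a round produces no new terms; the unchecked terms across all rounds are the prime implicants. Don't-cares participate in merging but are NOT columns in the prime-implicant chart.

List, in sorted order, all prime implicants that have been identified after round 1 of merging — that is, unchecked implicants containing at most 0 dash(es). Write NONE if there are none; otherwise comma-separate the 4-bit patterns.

[col 0] 0000*, 0001*, 0100*, 0110*, 1000*, 1010*, 1011*, 1101
[col 1] -000, 0-00, 000-, 01-0, 10-0, 101-
Prime implicants: -000, 0-00, 000-, 01-0, 10-0, 101-, 1101

1101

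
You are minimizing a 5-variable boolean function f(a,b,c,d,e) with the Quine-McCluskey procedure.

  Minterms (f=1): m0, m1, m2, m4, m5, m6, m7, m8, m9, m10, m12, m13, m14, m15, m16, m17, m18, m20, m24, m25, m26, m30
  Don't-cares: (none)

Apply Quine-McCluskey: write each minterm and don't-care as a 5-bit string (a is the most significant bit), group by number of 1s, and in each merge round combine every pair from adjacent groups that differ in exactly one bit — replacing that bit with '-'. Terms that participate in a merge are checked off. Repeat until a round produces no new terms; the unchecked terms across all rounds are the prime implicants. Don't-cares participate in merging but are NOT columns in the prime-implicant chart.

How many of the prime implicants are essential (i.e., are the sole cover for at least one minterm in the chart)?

5

Round 0: 00000✓ 00001✓ 00010✓ 00100✓ 00101✓ 00110✓ 00111✓ 01000✓ 01001✓ 01010✓ 01100✓ 01101✓ 01110✓ 01111✓ 10000✓ 10001✓ 10010✓ 10100✓ 11000✓ 11001✓ 11010✓ 11110✓
Round 1: -0000✓ -0001✓ -0010✓ -0100✓ -1000✓ -1001✓ -1010✓ -1110✓ 0-000✓ 0-001✓ 0-010✓ 0-100✓ 0-101✓ 0-110✓ 0-111✓ 00-00✓ 00-01✓ 00-10✓ 000-0✓ 0000-✓ 001-0✓ 001-1✓ 0010-✓ 0011-✓ 01-00✓ 01-01✓ 01-10✓ 010-0✓ 0100-✓ 011-0✓ 011-1✓ 0110-✓ 0111-✓ 1-000✓ 1-001✓ 1-010✓ 10-00✓ 100-0✓ 1000-✓ 11-10✓ 110-0✓ 1100-✓
Round 2: --000✓ --001✓ --010✓ -0-00 -00-0✓ -000-✓ -1-10 -10-0✓ -100-✓ 0--00✓ 0--01✓ 0--10✓ 0-0-0✓ 0-00-✓ 0-1-0✓ 0-1-1✓ 0-10-✓ 0-11-✓ 00--0✓ 00-0-✓ 001--✓ 01--0✓ 01-0-✓ 011--✓ 1-0-0✓ 1-00-✓
Round 3: --0-0 --00- 0---0 0--0- 0-1--
PIs = {--0-0, --00-, -0-00, -1-10, 0---0, 0--0-, 0-1--}
Coverage chart:
  m0: --0-0,--00-,-0-00,0---0,0--0-
  m1: --00-,0--0-
  m2: --0-0,0---0
  m4: -0-00,0---0,0--0-,0-1--
  m5: 0--0-,0-1--
  m6: 0---0,0-1--
  m7: 0-1-- ←essential
  m8: --0-0,--00-,0---0,0--0-
  m9: --00-,0--0-
  m10: --0-0,-1-10,0---0
  m12: 0---0,0--0-,0-1--
  m13: 0--0-,0-1--
  m14: -1-10,0---0,0-1--
  m15: 0-1-- ←essential
  m16: --0-0,--00-,-0-00
  m17: --00- ←essential
  m18: --0-0 ←essential
  m20: -0-00 ←essential
  m24: --0-0,--00-
  m25: --00- ←essential
  m26: --0-0,-1-10
  m30: -1-10 ←essential
Essential: --0-0, --00-, -0-00, -1-10, 0-1--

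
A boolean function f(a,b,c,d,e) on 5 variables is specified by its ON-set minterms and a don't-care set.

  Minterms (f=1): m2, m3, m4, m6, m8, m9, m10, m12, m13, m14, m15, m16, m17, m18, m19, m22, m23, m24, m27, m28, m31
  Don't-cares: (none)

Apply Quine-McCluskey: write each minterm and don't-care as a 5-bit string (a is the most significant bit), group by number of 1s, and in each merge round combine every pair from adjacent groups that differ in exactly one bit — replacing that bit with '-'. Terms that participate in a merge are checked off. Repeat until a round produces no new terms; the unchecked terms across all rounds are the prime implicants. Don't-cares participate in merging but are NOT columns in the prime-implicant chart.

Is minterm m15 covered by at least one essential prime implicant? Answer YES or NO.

size-2^0 implicants → 00010(✓)  00011(✓)  00100(✓)  00110(✓)  01000(✓)  01001(✓)  01010(✓)  01100(✓)  01101(✓)  01110(✓)  01111(✓)  10000(✓)  10001(✓)  10010(✓)  10011(✓)  10110(✓)  10111(✓)  11000(✓)  11011(✓)  11100(✓)  11111(✓)
size-2^1 implicants → -0010(✓)  -0011(✓)  -0110(✓)  -1000(✓)  -1100(✓)  -1111  0-010(✓)  0-100(✓)  0-110(✓)  00-10(✓)  0001-(✓)  001-0(✓)  01-00(✓)  01-01(✓)  01-10(✓)  010-0(✓)  0100-(✓)  011-0(✓)  011-1(✓)  0110-(✓)  0111-(✓)  1-000  1-011(✓)  1-111(✓)  10-10(✓)  10-11(✓)  100-0(✓)  100-1(✓)  1000-(✓)  1001-(✓)  1011-(✓)  11-00(✓)  11-11(✓)
size-2^2 implicants → -0-10  -001-  -1-00  0--10  0-1-0  01--0  01-0-  011--  1--11  10-1-  100--
Unchecked terms (primes): -0-10, -001-, -1-00, -1111, 0--10, 0-1-0, 01--0, 01-0-, 011--, 1--11, 1-000, 10-1-, 100--
Minterm coverage:
  m2 ⊆ -0-10,-001-,0--10
  m3 ⊆ -001- [E]
  m4 ⊆ 0-1-0 [E]
  m6 ⊆ -0-10,0--10,0-1-0
  m8 ⊆ -1-00,01--0,01-0-
  m9 ⊆ 01-0- [E]
  m10 ⊆ 0--10,01--0
  m12 ⊆ -1-00,0-1-0,01--0,01-0-,011--
  m13 ⊆ 01-0-,011--
  m14 ⊆ 0--10,0-1-0,01--0,011--
  m15 ⊆ -1111,011--
  m16 ⊆ 1-000,100--
  m17 ⊆ 100-- [E]
  m18 ⊆ -0-10,-001-,10-1-,100--
  m19 ⊆ -001-,1--11,10-1-,100--
  m22 ⊆ -0-10,10-1-
  m23 ⊆ 1--11,10-1-
  m24 ⊆ -1-00,1-000
  m27 ⊆ 1--11 [E]
  m28 ⊆ -1-00 [E]
  m31 ⊆ -1111,1--11
E = {-001-, -1-00, 0-1-0, 01-0-, 1--11, 100--}

NO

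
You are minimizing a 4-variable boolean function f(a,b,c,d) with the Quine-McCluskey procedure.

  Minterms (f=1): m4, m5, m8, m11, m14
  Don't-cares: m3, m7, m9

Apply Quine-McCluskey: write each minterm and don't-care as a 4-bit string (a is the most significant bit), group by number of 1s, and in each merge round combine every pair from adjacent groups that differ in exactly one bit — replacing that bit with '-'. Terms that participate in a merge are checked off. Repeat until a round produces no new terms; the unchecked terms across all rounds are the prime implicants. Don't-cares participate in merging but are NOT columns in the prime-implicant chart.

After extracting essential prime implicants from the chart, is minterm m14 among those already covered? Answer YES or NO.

Round 0: 0011✓ 0100✓ 0101✓ 0111✓ 1000✓ 1001✓ 1011✓ 1110
Round 1: -011 0-11 01-1 010- 10-1 100-
PIs = {-011, 0-11, 01-1, 010-, 10-1, 100-, 1110}
Coverage chart:
  m4: 010- ←essential
  m5: 01-1,010-
  m8: 100- ←essential
  m11: -011,10-1
  m14: 1110 ←essential
Essential: 010-, 100-, 1110

YES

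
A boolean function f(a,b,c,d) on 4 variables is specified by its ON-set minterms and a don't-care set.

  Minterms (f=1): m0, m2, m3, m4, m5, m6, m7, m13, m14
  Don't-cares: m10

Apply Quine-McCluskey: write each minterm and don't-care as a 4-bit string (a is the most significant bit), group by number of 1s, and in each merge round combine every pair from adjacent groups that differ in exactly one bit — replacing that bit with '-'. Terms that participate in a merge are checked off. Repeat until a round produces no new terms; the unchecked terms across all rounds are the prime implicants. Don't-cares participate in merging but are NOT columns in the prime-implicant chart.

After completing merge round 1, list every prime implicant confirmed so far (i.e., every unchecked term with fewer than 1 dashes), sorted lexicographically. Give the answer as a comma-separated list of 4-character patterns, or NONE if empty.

NONE

[col 0] 0000*, 0010*, 0011*, 0100*, 0101*, 0110*, 0111*, 1010*, 1101*, 1110*
[col 1] -010*, -101, -110*, 0-00*, 0-10*, 0-11*, 00-0*, 001-*, 01-0*, 01-1*, 010-*, 011-*, 1-10*
[col 2] --10, 0--0, 0-1-, 01--
Prime implicants: --10, -101, 0--0, 0-1-, 01--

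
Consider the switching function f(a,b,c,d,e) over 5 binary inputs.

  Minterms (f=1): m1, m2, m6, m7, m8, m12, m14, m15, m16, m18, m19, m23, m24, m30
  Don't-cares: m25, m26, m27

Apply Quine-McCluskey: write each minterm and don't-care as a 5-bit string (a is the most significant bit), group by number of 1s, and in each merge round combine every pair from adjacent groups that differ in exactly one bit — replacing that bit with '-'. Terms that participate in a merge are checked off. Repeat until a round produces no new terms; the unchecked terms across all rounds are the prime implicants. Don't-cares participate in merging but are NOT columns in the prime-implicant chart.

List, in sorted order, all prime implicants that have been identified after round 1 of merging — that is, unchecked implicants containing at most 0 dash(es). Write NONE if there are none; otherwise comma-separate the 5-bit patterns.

[col 0] 00001, 00010*, 00110*, 00111*, 01000*, 01100*, 01110*, 01111*, 10000*, 10010*, 10011*, 10111*, 11000*, 11001*, 11010*, 11011*, 11110*
[col 1] -0010, -0111, -1000, -1110, 0-110*, 0-111*, 00-10, 0011-*, 01-00, 011-0, 0111-*, 1-000*, 1-010*, 1-011*, 10-11, 100-0*, 1001-*, 11-10, 110-0*, 110-1*, 1100-*, 1101-*
[col 2] 0-11-, 1-0-0, 1-01-, 110--
Prime implicants: -0010, -0111, -1000, -1110, 0-11-, 00-10, 00001, 01-00, 011-0, 1-0-0, 1-01-, 10-11, 11-10, 110--

00001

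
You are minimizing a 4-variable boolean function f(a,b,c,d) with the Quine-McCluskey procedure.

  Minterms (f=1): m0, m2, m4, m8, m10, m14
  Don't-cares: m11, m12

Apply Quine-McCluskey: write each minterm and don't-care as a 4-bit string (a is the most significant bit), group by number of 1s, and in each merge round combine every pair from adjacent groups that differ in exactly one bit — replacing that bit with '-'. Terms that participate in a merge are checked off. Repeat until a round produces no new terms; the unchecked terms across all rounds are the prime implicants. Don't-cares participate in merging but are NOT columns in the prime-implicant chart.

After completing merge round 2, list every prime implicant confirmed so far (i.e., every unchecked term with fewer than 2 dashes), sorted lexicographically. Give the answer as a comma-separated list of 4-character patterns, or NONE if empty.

101-

Round 0: 0000✓ 0010✓ 0100✓ 1000✓ 1010✓ 1011✓ 1100✓ 1110✓
Round 1: -000✓ -010✓ -100✓ 0-00✓ 00-0✓ 1-00✓ 1-10✓ 10-0✓ 101- 11-0✓
Round 2: --00 -0-0 1--0
PIs = {--00, -0-0, 1--0, 101-}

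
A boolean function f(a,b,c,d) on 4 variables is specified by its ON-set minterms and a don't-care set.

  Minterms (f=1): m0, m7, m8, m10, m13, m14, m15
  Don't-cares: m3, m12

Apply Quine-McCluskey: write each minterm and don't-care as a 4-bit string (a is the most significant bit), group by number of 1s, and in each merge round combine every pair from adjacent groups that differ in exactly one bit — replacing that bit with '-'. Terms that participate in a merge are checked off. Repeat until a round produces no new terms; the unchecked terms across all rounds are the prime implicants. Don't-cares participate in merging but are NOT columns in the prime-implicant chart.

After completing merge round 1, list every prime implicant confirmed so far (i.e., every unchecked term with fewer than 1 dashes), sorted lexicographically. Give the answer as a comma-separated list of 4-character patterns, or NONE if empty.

NONE

size-2^0 implicants → 0000(✓)  0011(✓)  0111(✓)  1000(✓)  1010(✓)  1100(✓)  1101(✓)  1110(✓)  1111(✓)
size-2^1 implicants → -000  -111  0-11  1-00(✓)  1-10(✓)  10-0(✓)  11-0(✓)  11-1(✓)  110-(✓)  111-(✓)
size-2^2 implicants → 1--0  11--
Unchecked terms (primes): -000, -111, 0-11, 1--0, 11--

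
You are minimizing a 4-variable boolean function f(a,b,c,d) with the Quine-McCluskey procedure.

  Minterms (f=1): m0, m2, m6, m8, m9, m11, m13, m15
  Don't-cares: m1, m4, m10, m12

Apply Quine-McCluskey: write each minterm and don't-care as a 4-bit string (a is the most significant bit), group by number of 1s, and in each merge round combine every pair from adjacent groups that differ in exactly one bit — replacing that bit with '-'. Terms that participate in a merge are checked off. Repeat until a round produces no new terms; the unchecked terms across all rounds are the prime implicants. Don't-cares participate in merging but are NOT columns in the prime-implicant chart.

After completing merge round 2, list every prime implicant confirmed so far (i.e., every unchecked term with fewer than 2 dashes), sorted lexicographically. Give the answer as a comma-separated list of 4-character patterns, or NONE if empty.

[col 0] 0000*, 0001*, 0010*, 0100*, 0110*, 1000*, 1001*, 1010*, 1011*, 1100*, 1101*, 1111*
[col 1] -000*, -001*, -010*, -100*, 0-00*, 0-10*, 00-0*, 000-*, 01-0*, 1-00*, 1-01*, 1-11*, 10-0*, 10-1*, 100-*, 101-*, 11-1*, 110-*
[col 2] --00, -0-0, -00-, 0--0, 1--1, 1-0-, 10--
Prime implicants: --00, -0-0, -00-, 0--0, 1--1, 1-0-, 10--

NONE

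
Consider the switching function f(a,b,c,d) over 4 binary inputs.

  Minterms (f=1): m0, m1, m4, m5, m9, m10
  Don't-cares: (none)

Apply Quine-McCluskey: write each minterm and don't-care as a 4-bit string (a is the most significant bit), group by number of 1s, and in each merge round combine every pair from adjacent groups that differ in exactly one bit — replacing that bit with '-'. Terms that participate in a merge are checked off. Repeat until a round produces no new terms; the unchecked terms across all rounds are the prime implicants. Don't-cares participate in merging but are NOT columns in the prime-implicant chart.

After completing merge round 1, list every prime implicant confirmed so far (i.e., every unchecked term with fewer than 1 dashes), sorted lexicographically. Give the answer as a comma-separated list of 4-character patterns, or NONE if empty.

size-2^0 implicants → 0000(✓)  0001(✓)  0100(✓)  0101(✓)  1001(✓)  1010
size-2^1 implicants → -001  0-00(✓)  0-01(✓)  000-(✓)  010-(✓)
size-2^2 implicants → 0-0-
Unchecked terms (primes): -001, 0-0-, 1010

1010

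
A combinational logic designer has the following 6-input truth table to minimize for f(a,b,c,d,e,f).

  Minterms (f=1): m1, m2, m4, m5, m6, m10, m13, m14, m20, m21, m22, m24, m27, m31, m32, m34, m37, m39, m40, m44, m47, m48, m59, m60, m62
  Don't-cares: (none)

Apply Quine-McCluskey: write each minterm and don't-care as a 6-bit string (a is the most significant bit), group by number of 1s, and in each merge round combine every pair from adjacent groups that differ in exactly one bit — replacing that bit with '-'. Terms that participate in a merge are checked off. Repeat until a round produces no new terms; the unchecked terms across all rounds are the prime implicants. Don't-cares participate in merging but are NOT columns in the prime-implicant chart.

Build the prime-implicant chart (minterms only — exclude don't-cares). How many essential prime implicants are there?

11

size-2^0 implicants → 000001(✓)  000010(✓)  000100(✓)  000101(✓)  000110(✓)  001010(✓)  001101(✓)  001110(✓)  010100(✓)  010101(✓)  010110(✓)  011000  011011(✓)  011111(✓)  100000(✓)  100010(✓)  100101(✓)  100111(✓)  101000(✓)  101100(✓)  101111(✓)  110000(✓)  111011(✓)  111100(✓)  111110(✓)
size-2^1 implicants → -00010  -00101  -11011  0-0100(✓)  0-0101(✓)  0-0110(✓)  00-010(✓)  00-101  00-110(✓)  000-01  000-10(✓)  0001-0(✓)  00010-(✓)  001-10(✓)  0101-0(✓)  01010-(✓)  011-11  1-0000  1-1100  10-000  10-111  1000-0  1001-1  101-00  1111-0
size-2^2 implicants → 0-01-0  0-010-  00--10
Unchecked terms (primes): -00010, -00101, -11011, 0-01-0, 0-010-, 00--10, 00-101, 000-01, 011-11, 011000, 1-0000, 1-1100, 10-000, 10-111, 1000-0, 1001-1, 101-00, 1111-0
Minterm coverage:
  m1 ⊆ 000-01 [E]
  m2 ⊆ -00010,00--10
  m4 ⊆ 0-01-0,0-010-
  m5 ⊆ -00101,0-010-,00-101,000-01
  m6 ⊆ 0-01-0,00--10
  m10 ⊆ 00--10 [E]
  m13 ⊆ 00-101 [E]
  m14 ⊆ 00--10 [E]
  m20 ⊆ 0-01-0,0-010-
  m21 ⊆ 0-010- [E]
  m22 ⊆ 0-01-0 [E]
  m24 ⊆ 011000 [E]
  m27 ⊆ -11011,011-11
  m31 ⊆ 011-11 [E]
  m32 ⊆ 1-0000,10-000,1000-0
  m34 ⊆ -00010,1000-0
  m37 ⊆ -00101,1001-1
  m39 ⊆ 10-111,1001-1
  m40 ⊆ 10-000,101-00
  m44 ⊆ 1-1100,101-00
  m47 ⊆ 10-111 [E]
  m48 ⊆ 1-0000 [E]
  m59 ⊆ -11011 [E]
  m60 ⊆ 1-1100,1111-0
  m62 ⊆ 1111-0 [E]
E = {-11011, 0-01-0, 0-010-, 00--10, 00-101, 000-01, 011-11, 011000, 1-0000, 10-111, 1111-0}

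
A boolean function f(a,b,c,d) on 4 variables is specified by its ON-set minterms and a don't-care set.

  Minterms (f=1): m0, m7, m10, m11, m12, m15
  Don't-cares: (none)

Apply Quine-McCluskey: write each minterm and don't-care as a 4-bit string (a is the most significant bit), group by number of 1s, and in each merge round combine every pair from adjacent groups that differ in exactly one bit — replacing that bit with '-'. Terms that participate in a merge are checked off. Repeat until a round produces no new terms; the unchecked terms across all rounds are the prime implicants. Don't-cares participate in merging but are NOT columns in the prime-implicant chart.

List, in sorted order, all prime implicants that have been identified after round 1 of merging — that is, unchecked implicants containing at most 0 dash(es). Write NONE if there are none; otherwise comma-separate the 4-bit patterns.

Round 0: 0000 0111✓ 1010✓ 1011✓ 1100 1111✓
Round 1: -111 1-11 101-
PIs = {-111, 0000, 1-11, 101-, 1100}

0000, 1100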